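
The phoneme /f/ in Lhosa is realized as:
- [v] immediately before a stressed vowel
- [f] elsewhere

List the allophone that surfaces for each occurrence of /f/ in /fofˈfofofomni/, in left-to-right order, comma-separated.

[f], [f], [v], [f], [f]

Occurrence 1 (position 1): no conditioning environment matches → elsewhere allophone [f].
Occurrence 2 (position 3): no conditioning environment matches → elsewhere allophone [f].
Occurrence 3 (position 4): immediately before a stressed vowel → [v].
Occurrence 4 (position 6): no conditioning environment matches → elsewhere allophone [f].
Occurrence 5 (position 8): no conditioning environment matches → elsewhere allophone [f].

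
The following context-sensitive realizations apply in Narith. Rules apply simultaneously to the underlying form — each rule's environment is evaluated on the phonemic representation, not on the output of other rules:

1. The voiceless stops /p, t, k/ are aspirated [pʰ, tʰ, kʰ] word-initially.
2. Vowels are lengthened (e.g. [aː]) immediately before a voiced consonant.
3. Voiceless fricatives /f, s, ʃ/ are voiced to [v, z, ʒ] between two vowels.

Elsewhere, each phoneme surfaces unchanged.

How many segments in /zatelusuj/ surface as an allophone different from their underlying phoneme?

Segments that undergo a rule: /e/ → [eː] (rule 2); /s/ → [z] (rule 3); /u/ → [uː] (rule 2).
All other segments surface unchanged.

3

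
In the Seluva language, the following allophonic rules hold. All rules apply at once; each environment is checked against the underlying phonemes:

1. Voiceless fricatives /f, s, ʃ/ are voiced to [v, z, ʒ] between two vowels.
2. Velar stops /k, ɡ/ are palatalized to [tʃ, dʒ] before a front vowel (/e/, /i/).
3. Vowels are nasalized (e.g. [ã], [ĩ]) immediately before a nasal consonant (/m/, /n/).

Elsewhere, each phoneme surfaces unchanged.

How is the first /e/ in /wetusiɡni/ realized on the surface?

[e]

/e/ (between /w/ and /t/): rule 3 targets it, but not before a nasal consonant → unchanged [e].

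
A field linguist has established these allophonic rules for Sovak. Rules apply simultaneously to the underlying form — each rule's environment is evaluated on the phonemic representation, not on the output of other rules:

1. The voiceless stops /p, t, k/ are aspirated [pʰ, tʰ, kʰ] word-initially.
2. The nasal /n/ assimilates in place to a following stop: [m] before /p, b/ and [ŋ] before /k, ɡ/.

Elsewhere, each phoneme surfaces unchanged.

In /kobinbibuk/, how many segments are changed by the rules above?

Segments that undergo a rule: /k/ → [kʰ] (rule 1); /n/ → [m] (rule 2).
All other segments surface unchanged.

2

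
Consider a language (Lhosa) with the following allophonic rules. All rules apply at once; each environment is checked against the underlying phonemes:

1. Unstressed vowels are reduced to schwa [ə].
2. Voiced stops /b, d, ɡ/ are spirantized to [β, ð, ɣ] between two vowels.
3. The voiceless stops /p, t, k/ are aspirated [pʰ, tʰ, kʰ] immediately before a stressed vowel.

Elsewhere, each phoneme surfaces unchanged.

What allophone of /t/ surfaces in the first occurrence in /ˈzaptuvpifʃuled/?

/t/ — between /p/ and /u/; rule 3 does not apply here → [t].

[t]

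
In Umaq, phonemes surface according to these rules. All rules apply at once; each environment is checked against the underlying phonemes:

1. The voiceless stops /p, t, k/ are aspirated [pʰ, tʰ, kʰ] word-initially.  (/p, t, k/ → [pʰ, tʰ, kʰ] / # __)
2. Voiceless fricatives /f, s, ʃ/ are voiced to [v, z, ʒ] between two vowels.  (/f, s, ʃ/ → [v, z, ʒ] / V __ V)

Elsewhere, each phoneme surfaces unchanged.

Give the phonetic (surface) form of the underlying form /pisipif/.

[pʰizipif]

/p/ — word-initial, word-initially — surfaces as [pʰ] (rule 1).
/i/ (between /p/ and /s/) is unaffected → [i].
/s/ (between /i/ and /i/): between two vowels, so rule 2 applies → [z].
/i/ (between /s/ and /p/): no rule targets it → [i].
/p/ (between /i/ and /i/) is in the target of rule 1 but the environment (word-initially) is not met → [p].
/i/ stays [i].
/f/ (word-final): rule 2 targets it, but not between two vowels → unchanged [f].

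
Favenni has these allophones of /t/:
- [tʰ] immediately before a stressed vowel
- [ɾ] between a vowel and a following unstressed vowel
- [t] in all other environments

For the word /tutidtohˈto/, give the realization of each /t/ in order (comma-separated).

Occurrence 1 (position 1): no conditioning environment matches → elsewhere allophone [t].
Occurrence 2 (position 3): between a vowel and an unstressed vowel → [ɾ].
Occurrence 3 (position 6): no conditioning environment matches → elsewhere allophone [t].
Occurrence 4 (position 9): immediately before a stressed vowel → [tʰ].

[t], [ɾ], [t], [tʰ]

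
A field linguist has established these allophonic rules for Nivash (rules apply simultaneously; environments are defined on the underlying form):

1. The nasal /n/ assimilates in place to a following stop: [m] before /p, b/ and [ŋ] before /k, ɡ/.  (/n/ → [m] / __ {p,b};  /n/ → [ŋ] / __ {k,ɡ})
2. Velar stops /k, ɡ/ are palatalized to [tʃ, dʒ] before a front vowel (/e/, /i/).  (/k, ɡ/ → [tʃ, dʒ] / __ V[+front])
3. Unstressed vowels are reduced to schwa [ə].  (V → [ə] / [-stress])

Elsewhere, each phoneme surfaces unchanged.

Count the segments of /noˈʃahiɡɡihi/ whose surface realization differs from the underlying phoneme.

Segments that undergo a rule: /o/ → [ə] (rule 3); /i/ → [ə] (rule 3); /ɡ/ → [dʒ] (rule 2); /i/ → [ə] (rule 3); /i/ → [ə] (rule 3).
All other segments surface unchanged.

5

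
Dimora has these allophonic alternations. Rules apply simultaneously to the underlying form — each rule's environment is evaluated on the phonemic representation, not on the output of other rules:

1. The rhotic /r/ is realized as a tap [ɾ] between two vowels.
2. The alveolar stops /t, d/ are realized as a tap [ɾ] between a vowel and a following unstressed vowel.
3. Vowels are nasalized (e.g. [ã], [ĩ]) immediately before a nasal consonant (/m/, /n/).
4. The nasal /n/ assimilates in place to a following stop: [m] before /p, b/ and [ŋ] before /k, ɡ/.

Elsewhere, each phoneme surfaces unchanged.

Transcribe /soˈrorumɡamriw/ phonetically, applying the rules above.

[soˈɾoɾũmɡãmriw]

/o/ (between /s/ and /r/) is in the target of rule 3 but the environment (before a nasal consonant) is not met → [o].
Rule 1 applies to /r/ (between /o/ and /o/: between two vowels) → [ɾ].
/o/ — between /r/ and /r/; rule 3 does not apply here → [o].
/r/ (between /o/ and /u/): between two vowels, so rule 1 applies → [ɾ].
Rule 3 applies to /u/ (between /r/ and /m/: before a nasal consonant) → [ũ].
/a/ (between /ɡ/ and /m/): before a nasal consonant, so rule 3 applies → [ã].
/r/ (between /m/ and /i/) is in the target of rule 1 but the environment (between two vowels) is not met → [r].
/i/ (between /r/ and /w/) fails the environment for rule 3, so it stays [i].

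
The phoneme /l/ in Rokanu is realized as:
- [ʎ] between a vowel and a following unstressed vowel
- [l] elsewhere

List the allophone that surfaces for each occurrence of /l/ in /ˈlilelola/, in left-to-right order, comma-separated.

[l], [ʎ], [ʎ], [ʎ]

Occurrence 1 (position 1): no conditioning environment matches → elsewhere allophone [l].
Occurrence 2 (position 3): between a vowel and a following unstressed vowel → [ʎ].
Occurrence 3 (position 5): between a vowel and a following unstressed vowel → [ʎ].
Occurrence 4 (position 7): between a vowel and a following unstressed vowel → [ʎ].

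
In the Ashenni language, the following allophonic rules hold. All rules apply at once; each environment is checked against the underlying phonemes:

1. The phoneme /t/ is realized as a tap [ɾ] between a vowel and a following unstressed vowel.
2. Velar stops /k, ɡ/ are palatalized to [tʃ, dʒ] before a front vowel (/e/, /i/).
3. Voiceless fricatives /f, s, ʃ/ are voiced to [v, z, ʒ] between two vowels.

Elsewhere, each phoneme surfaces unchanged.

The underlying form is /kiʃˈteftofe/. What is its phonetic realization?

/k/ meets the environment for rule 2 (before a front vowel) → [tʃ].
/i/ — not in any rule's target class → [i].
/ʃ/ (between /i/ and /t/) is in the target of rule 3 but the environment (between two vowels) is not met → [ʃ].
/t/ (between /ʃ/ and /e/): rule 1 targets it, but not between a vowel and a following unstressed vowel → unchanged [t].
/e/ stays [e].
/f/ — between /e/ and /t/; rule 3 does not apply here → [f].
/t/ (between /f/ and /o/): rule 1 targets it, but not between a vowel and a following unstressed vowel → unchanged [t].
/o/ — not in any rule's target class → [o].
/f/ (between /o/ and /e/) occurs between two vowels → [v] by rule 3.
/e/ (word-final): no rule targets it → [e].

[tʃiʃˈteftove]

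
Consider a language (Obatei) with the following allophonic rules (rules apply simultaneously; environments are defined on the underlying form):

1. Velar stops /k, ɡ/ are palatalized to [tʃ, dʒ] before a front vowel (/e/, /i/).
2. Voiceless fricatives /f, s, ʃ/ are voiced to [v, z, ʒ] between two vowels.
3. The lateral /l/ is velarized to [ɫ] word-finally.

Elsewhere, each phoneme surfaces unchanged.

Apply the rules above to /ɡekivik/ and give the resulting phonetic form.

Rule 1 applies to /ɡ/ (word-initial: before a front vowel) → [dʒ].
/e/ (between /ɡ/ and /k/): no rule targets it → [e].
/k/ (between /e/ and /i/) occurs before a front vowel → [tʃ] by rule 1.
/i/ stays [i].
/v/ (between /i/ and /i/) is unaffected → [v].
/i/ (between /v/ and /k/) is unaffected → [i].
/k/ (word-final) is in the target of rule 1 but the environment (before a front vowel) is not met → [k].

[dʒetʃivik]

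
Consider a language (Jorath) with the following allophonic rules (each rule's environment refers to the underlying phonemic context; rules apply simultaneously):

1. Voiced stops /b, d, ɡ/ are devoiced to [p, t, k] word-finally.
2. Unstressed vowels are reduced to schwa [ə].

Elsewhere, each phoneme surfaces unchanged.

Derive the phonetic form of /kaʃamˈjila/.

/k/ stays [k].
Rule 2 applies to /a/ (between /k/ and /ʃ/: in an unstressed syllable) → [ə].
/ʃ/ — not in any rule's target class → [ʃ].
/a/ meets the environment for rule 2 (in an unstressed syllable) → [ə].
/m/ (between /a/ and /j/): no rule targets it → [m].
/j/ (between /m/ and /i/): no rule targets it → [j].
/i/ (between /j/ and /l/) fails the environment for rule 2, so it stays [i].
/l/ — not in any rule's target class → [l].
Rule 2 applies to /a/ (word-final: in an unstressed syllable) → [ə].

[kəʃəmˈjilə]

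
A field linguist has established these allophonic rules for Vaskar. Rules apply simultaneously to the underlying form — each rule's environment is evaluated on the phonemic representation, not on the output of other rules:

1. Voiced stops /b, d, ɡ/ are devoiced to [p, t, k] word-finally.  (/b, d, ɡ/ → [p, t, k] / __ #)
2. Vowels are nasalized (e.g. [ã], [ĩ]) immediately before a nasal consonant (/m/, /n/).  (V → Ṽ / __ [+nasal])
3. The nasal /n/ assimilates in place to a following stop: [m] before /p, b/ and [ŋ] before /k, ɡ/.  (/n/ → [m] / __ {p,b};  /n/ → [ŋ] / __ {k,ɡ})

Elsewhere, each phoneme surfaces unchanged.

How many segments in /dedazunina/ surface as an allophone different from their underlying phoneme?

Segments that undergo a rule: /u/ → [ũ] (rule 2); /i/ → [ĩ] (rule 2).
All other segments surface unchanged.

2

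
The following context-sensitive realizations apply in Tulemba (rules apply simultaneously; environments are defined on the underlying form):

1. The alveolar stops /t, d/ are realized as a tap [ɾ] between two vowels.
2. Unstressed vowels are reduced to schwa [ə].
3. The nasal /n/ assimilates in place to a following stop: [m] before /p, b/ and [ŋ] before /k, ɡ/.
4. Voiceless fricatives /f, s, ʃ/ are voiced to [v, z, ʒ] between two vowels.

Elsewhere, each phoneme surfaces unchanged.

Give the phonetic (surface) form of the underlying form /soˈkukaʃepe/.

/s/ (word-initial) fails the environment for rule 4, so it stays [s].
Rule 2 applies to /o/ (between /s/ and /k/: in an unstressed syllable) → [ə].
/k/ (between /o/ and /u/): no rule targets it → [k].
/u/ (between /k/ and /k/) fails the environment for rule 2, so it stays [u].
/k/ (between /u/ and /a/) is unaffected → [k].
/a/ (between /k/ and /ʃ/) occurs in an unstressed syllable → [ə] by rule 2.
/ʃ/ (between /a/ and /e/): between two vowels, so rule 4 applies → [ʒ].
Rule 2 applies to /e/ (between /ʃ/ and /p/: in an unstressed syllable) → [ə].
/p/ stays [p].
/e/ (word-final): in an unstressed syllable, so rule 2 applies → [ə].

[səˈkukəʒəpə]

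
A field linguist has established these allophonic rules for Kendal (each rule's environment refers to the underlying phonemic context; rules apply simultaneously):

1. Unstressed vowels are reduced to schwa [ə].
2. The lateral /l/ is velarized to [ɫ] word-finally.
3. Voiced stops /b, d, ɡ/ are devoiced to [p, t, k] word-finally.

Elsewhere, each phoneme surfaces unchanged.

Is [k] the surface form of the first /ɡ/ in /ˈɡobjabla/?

No

/ɡ/ — word-initial; rule 3 does not apply here → [ɡ].
The actual realization is [ɡ], not [k].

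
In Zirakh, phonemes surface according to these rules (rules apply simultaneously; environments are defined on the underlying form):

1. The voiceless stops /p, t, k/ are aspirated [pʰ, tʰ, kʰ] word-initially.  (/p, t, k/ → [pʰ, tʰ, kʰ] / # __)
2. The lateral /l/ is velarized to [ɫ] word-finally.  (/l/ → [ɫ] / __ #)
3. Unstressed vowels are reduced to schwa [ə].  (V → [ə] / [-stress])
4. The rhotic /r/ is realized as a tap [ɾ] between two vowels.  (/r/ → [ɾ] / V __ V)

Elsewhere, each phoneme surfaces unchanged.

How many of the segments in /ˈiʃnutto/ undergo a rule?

Segments that undergo a rule: /u/ → [ə] (rule 3); /o/ → [ə] (rule 3).
All other segments surface unchanged.

2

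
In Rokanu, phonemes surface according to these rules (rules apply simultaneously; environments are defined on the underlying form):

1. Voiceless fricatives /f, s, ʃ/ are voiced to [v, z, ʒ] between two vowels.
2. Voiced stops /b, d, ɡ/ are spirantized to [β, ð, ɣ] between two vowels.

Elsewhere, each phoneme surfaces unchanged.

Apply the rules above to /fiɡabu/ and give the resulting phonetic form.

/f/ — word-initial; rule 1 does not apply here → [f].
/ɡ/ (between /i/ and /a/): between two vowels, so rule 2 applies → [ɣ].
/b/ meets the environment for rule 2 (between two vowels) → [β].

[fiɣaβu]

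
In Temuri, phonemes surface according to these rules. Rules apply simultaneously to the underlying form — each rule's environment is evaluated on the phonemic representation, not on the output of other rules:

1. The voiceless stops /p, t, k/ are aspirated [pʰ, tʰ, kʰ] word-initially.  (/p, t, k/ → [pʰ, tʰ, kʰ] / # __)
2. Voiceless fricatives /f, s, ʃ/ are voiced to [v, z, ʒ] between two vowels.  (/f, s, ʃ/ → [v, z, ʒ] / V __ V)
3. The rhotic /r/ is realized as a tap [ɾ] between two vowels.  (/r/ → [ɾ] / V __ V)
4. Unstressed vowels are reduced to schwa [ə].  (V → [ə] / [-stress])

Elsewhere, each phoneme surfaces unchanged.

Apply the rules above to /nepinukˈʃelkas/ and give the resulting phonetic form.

/n/ (word-initial): no rule targets it → [n].
Rule 4 applies to /e/ (between /n/ and /p/: in an unstressed syllable) → [ə].
/p/ (between /e/ and /i/) fails the environment for rule 1, so it stays [p].
/i/ (between /p/ and /n/): in an unstressed syllable, so rule 4 applies → [ə].
/n/ (between /i/ and /u/) is unaffected → [n].
/u/ — between /n/ and /k/, in an unstressed syllable — surfaces as [ə] (rule 4).
/k/ (between /u/ and /ʃ/) fails the environment for rule 1, so it stays [k].
/ʃ/ (between /k/ and /e/) is in the target of rule 2 but the environment (between two vowels) is not met → [ʃ].
/e/ (between /ʃ/ and /l/) is in the target of rule 4 but the environment (in an unstressed syllable) is not met → [e].
/l/ stays [l].
/k/ — between /l/ and /a/; rule 1 does not apply here → [k].
Rule 4 applies to /a/ (between /k/ and /s/: in an unstressed syllable) → [ə].
/s/ (word-final) fails the environment for rule 2, so it stays [s].

[nəpənəkˈʃelkəs]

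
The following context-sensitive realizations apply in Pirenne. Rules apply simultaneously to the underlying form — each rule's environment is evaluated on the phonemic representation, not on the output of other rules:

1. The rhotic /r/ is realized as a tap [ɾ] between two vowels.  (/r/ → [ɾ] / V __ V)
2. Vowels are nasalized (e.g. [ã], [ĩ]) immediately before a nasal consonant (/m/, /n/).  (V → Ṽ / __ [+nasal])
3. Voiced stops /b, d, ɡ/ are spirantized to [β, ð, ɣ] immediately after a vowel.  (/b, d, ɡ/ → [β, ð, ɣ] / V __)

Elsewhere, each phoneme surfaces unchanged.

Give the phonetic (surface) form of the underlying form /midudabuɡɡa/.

/m/ stays [m].
/i/ (between /m/ and /d/) fails the environment for rule 2, so it stays [i].
/d/ — between /i/ and /u/, immediately after a vowel — surfaces as [ð] (rule 3).
/u/ — between /d/ and /d/; rule 2 does not apply here → [u].
/d/ — between /u/ and /a/, immediately after a vowel — surfaces as [ð] (rule 3).
/a/ (between /d/ and /b/) fails the environment for rule 2, so it stays [a].
/b/ — between /a/ and /u/, immediately after a vowel — surfaces as [β] (rule 3).
/u/ (between /b/ and /ɡ/) fails the environment for rule 2, so it stays [u].
Rule 3 applies to /ɡ/ (between /u/ and /ɡ/: immediately after a vowel) → [ɣ].
/ɡ/ — between /ɡ/ and /a/; rule 3 does not apply here → [ɡ].
/a/ (word-final) fails the environment for rule 2, so it stays [a].

[miðuðaβuɣɡa]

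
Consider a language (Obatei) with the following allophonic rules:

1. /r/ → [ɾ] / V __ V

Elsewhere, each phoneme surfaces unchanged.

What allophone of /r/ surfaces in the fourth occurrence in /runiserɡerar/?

/r/ (word-final): rule 1 targets it, but not between two vowels → unchanged [r].

[r]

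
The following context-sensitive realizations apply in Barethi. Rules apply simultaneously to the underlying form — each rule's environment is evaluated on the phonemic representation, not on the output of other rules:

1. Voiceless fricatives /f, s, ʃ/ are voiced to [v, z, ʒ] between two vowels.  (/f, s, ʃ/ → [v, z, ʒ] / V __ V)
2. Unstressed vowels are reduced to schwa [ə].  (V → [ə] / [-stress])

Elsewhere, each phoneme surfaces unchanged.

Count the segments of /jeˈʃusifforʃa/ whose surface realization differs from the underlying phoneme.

6

Segments that undergo a rule: /e/ → [ə] (rule 2); /ʃ/ → [ʒ] (rule 1); /s/ → [z] (rule 1); /i/ → [ə] (rule 2); /o/ → [ə] (rule 2); /a/ → [ə] (rule 2).
All other segments surface unchanged.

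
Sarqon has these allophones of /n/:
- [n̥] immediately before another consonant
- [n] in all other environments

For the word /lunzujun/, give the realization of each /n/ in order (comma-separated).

[n̥], [n]

Occurrence 1 (position 3): immediately before another consonant → [n̥].
Occurrence 2 (position 8): no conditioning environment matches → elsewhere allophone [n].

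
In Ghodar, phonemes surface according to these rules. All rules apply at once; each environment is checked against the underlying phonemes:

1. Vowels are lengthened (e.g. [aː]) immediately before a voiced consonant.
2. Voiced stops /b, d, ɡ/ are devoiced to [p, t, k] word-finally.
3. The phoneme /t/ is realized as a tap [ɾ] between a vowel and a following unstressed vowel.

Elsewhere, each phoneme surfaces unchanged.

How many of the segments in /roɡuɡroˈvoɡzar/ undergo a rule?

5

Segments that undergo a rule: /o/ → [oː] (rule 1); /u/ → [uː] (rule 1); /o/ → [oː] (rule 1); /o/ → [oː] (rule 1); /a/ → [aː] (rule 1).
All other segments surface unchanged.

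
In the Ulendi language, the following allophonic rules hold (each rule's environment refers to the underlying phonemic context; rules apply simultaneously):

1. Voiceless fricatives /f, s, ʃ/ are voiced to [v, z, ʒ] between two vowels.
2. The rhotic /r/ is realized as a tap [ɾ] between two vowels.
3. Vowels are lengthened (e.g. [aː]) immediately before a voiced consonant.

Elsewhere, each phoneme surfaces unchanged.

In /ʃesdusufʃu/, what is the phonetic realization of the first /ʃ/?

/ʃ/ — word-initial; rule 1 does not apply here → [ʃ].

[ʃ]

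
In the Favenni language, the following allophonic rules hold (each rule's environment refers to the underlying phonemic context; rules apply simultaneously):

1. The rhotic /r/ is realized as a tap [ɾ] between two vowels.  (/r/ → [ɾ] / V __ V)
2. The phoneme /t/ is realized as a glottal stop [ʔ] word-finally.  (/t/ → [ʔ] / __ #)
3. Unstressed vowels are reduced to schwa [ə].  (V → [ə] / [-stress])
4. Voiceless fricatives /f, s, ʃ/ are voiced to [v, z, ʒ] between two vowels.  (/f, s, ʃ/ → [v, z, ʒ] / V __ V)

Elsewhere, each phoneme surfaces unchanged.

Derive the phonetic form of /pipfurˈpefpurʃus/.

[pəpfərˈpefpərʃəs]

/p/ (word-initial): no rule targets it → [p].
/i/ meets the environment for rule 3 (in an unstressed syllable) → [ə].
/p/ (between /i/ and /f/) is unaffected → [p].
/f/ — between /p/ and /u/; rule 4 does not apply here → [f].
/u/ meets the environment for rule 3 (in an unstressed syllable) → [ə].
/r/ — between /u/ and /p/; rule 1 does not apply here → [r].
/p/ stays [p].
/e/ — between /p/ and /f/; rule 3 does not apply here → [e].
/f/ — between /e/ and /p/; rule 4 does not apply here → [f].
/p/ (between /f/ and /u/) is unaffected → [p].
/u/ — between /p/ and /r/, in an unstressed syllable — surfaces as [ə] (rule 3).
/r/ (between /u/ and /ʃ/) is in the target of rule 1 but the environment (between two vowels) is not met → [r].
/ʃ/ — between /r/ and /u/; rule 4 does not apply here → [ʃ].
Rule 3 applies to /u/ (between /ʃ/ and /s/: in an unstressed syllable) → [ə].
/s/ (word-final): rule 4 targets it, but not between two vowels → unchanged [s].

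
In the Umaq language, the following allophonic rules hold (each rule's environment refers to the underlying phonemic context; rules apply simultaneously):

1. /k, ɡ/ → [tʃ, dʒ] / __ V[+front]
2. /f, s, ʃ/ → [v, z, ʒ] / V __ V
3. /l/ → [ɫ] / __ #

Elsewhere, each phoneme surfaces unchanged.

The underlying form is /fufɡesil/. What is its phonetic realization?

[fufdʒeziɫ]

/f/ (word-initial): rule 2 targets it, but not between two vowels → unchanged [f].
/u/ (between /f/ and /f/) is unaffected → [u].
/f/ (between /u/ and /ɡ/) fails the environment for rule 2, so it stays [f].
Rule 1 applies to /ɡ/ (between /f/ and /e/: before a front vowel) → [dʒ].
/e/ (between /ɡ/ and /s/) is unaffected → [e].
/s/ (between /e/ and /i/): between two vowels, so rule 2 applies → [z].
/i/ (between /s/ and /l/) is unaffected → [i].
/l/ meets the environment for rule 3 (word-finally) → [ɫ].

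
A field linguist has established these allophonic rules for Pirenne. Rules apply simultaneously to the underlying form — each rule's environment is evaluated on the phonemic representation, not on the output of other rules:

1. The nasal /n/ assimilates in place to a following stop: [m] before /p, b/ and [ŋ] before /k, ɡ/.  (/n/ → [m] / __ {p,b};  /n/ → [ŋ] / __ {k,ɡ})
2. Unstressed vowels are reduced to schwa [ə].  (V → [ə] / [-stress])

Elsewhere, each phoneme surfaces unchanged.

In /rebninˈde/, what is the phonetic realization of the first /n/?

[n]

/n/ (between /b/ and /i/) fails the environment for rule 1, so it stays [n].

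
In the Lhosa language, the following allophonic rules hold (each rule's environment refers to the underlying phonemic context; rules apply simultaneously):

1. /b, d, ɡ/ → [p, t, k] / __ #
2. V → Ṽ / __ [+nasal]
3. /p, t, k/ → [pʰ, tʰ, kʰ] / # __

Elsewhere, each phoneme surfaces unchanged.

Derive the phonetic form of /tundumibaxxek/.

[tʰũndũmibaxxek]

/t/ — word-initial, word-initially — surfaces as [tʰ] (rule 3).
/u/ meets the environment for rule 2 (before a nasal consonant) → [ũ].
/n/ stays [n].
/d/ (between /n/ and /u/): rule 1 targets it, but not word-finally → unchanged [d].
/u/ — between /d/ and /m/, before a nasal consonant — surfaces as [ũ] (rule 2).
/m/ — not in any rule's target class → [m].
/i/ (between /m/ and /b/): rule 2 targets it, but not before a nasal consonant → unchanged [i].
/b/ (between /i/ and /a/) fails the environment for rule 1, so it stays [b].
/a/ (between /b/ and /x/) is in the target of rule 2 but the environment (before a nasal consonant) is not met → [a].
/x/ stays [x].
/x/ — not in any rule's target class → [x].
/e/ (between /x/ and /k/): rule 2 targets it, but not before a nasal consonant → unchanged [e].
/k/ (word-final): rule 3 targets it, but not word-initially → unchanged [k].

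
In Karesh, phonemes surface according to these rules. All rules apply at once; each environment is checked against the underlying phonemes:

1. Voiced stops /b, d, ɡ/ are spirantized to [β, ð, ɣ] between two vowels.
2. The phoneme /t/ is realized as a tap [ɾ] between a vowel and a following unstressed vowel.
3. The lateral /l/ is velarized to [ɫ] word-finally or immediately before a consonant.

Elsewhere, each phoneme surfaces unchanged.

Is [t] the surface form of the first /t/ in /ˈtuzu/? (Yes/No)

/t/ (word-initial) is in the target of rule 2 but the environment (between a vowel and a following unstressed vowel) is not met → [t].
The actual realization is [t], which matches [t].

Yes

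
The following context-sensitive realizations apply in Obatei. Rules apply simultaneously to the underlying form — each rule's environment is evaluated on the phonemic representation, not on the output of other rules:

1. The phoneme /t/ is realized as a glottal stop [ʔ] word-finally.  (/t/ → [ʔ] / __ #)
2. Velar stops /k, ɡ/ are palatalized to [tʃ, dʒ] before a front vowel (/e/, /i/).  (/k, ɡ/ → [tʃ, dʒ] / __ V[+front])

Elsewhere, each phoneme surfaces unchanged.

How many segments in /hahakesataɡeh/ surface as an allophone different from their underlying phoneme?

2

Segments that undergo a rule: /k/ → [tʃ] (rule 2); /ɡ/ → [dʒ] (rule 2).
All other segments surface unchanged.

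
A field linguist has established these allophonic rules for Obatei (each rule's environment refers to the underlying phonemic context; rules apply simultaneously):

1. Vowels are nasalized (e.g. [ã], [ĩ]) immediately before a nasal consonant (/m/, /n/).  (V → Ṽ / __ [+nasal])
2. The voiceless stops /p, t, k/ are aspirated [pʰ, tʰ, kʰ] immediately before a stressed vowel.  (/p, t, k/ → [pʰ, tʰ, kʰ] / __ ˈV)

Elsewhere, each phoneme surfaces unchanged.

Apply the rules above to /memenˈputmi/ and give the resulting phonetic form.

[mẽmẽnˈpʰutmi]

/e/ (between /m/ and /m/): before a nasal consonant, so rule 1 applies → [ẽ].
/e/ (between /m/ and /n/): before a nasal consonant, so rule 1 applies → [ẽ].
/p/ meets the environment for rule 2 (immediately before a stressed vowel) → [pʰ].
/u/ (between /p/ and /t/) is in the target of rule 1 but the environment (before a nasal consonant) is not met → [u].
/t/ (between /u/ and /m/) fails the environment for rule 2, so it stays [t].
/i/ (word-final) is in the target of rule 1 but the environment (before a nasal consonant) is not met → [i].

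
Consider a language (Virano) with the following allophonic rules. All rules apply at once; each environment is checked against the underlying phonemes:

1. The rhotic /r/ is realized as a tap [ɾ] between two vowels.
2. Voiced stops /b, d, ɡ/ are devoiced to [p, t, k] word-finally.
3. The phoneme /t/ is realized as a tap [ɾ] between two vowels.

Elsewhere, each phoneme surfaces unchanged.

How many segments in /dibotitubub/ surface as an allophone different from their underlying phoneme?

3

Segments that undergo a rule: /t/ → [ɾ] (rule 3); /t/ → [ɾ] (rule 3); /b/ → [p] (rule 2).
All other segments surface unchanged.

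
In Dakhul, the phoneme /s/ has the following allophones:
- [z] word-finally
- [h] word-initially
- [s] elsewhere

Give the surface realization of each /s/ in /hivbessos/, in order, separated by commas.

[s], [s], [z]

Occurrence 1 (position 6): no conditioning environment matches → elsewhere allophone [s].
Occurrence 2 (position 7): no conditioning environment matches → elsewhere allophone [s].
Occurrence 3 (position 9): word-finally → [z].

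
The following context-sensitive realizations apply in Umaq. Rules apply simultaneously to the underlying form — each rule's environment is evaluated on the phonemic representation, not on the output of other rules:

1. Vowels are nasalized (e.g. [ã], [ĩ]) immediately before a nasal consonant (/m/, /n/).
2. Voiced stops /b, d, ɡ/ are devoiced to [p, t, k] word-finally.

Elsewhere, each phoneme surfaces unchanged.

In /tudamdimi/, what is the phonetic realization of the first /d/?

[d]

/d/ (between /u/ and /a/): rule 2 targets it, but not word-finally → unchanged [d].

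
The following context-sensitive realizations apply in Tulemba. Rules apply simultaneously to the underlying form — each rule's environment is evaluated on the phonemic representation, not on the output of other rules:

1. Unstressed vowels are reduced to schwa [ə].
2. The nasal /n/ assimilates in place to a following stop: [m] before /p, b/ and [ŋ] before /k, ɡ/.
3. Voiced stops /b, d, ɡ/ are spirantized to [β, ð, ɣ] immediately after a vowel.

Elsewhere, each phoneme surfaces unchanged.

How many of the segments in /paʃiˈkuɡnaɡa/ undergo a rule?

Segments that undergo a rule: /a/ → [ə] (rule 1); /i/ → [ə] (rule 1); /ɡ/ → [ɣ] (rule 3); /a/ → [ə] (rule 1); /ɡ/ → [ɣ] (rule 3); /a/ → [ə] (rule 1).
All other segments surface unchanged.

6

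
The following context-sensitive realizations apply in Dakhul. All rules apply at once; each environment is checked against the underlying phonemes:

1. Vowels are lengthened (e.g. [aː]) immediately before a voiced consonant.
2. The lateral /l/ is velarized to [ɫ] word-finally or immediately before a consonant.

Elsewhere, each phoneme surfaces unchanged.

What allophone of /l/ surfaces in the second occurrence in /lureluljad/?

/l/ (between /e/ and /u/): rule 2 targets it, but not word-finally or immediately before a consonant → unchanged [l].

[l]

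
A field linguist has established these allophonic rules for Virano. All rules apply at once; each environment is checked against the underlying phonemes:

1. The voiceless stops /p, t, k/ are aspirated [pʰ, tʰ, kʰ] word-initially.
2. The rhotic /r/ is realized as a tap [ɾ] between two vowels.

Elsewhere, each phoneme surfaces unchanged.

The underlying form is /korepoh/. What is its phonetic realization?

/k/ (word-initial): word-initially, so rule 1 applies → [kʰ].
/r/ (between /o/ and /e/) occurs between two vowels → [ɾ] by rule 2.
/p/ (between /e/ and /o/): rule 1 targets it, but not word-initially → unchanged [p].

[kʰoɾepoh]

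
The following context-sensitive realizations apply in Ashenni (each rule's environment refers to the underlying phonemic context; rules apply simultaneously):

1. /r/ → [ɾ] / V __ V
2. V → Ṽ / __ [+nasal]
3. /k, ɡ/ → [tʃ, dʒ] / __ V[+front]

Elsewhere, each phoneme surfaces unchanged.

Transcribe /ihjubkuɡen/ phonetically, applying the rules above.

[ihjubkudʒẽn]

/i/ (word-initial) is in the target of rule 2 but the environment (before a nasal consonant) is not met → [i].
/h/ stays [h].
/j/ (between /h/ and /u/): no rule targets it → [j].
/u/ (between /j/ and /b/) fails the environment for rule 2, so it stays [u].
/b/ — not in any rule's target class → [b].
/k/ — between /b/ and /u/; rule 3 does not apply here → [k].
/u/ (between /k/ and /ɡ/): rule 2 targets it, but not before a nasal consonant → unchanged [u].
/ɡ/ meets the environment for rule 3 (before a front vowel) → [dʒ].
/e/ (between /ɡ/ and /n/) occurs before a nasal consonant → [ẽ] by rule 2.
/n/ stays [n].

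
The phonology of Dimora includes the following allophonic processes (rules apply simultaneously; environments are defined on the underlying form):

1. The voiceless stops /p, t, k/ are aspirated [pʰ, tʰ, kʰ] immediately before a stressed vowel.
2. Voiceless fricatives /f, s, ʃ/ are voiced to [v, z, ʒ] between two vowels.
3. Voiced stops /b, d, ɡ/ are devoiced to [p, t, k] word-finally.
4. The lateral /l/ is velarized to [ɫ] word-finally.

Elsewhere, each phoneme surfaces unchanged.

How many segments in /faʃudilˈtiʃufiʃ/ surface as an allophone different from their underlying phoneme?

Segments that undergo a rule: /ʃ/ → [ʒ] (rule 2); /t/ → [tʰ] (rule 1); /ʃ/ → [ʒ] (rule 2); /f/ → [v] (rule 2).
All other segments surface unchanged.

4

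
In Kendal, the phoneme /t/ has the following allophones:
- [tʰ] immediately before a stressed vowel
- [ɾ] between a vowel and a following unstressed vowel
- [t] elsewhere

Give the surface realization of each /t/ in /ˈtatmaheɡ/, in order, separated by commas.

Occurrence 1 (position 1): immediately before a stressed vowel → [tʰ].
Occurrence 2 (position 3): no conditioning environment matches → elsewhere allophone [t].

[tʰ], [t]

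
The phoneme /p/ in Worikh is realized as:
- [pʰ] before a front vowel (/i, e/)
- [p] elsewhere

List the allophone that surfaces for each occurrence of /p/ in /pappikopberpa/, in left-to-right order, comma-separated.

[p], [p], [pʰ], [p], [p]

Occurrence 1 (position 1): no conditioning environment matches → elsewhere allophone [p].
Occurrence 2 (position 3): no conditioning environment matches → elsewhere allophone [p].
Occurrence 3 (position 4): before a front vowel (/i, e/) → [pʰ].
Occurrence 4 (position 8): no conditioning environment matches → elsewhere allophone [p].
Occurrence 5 (position 12): no conditioning environment matches → elsewhere allophone [p].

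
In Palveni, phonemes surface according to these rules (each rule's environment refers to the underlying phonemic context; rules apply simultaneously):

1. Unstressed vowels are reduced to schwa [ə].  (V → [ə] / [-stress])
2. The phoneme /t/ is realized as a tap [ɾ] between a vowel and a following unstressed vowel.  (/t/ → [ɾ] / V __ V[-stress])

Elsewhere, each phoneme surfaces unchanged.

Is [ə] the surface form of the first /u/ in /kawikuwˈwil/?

/u/ (between /k/ and /w/) occurs in an unstressed syllable → [ə] by rule 1.
The actual realization is [ə], which matches [ə].

Yes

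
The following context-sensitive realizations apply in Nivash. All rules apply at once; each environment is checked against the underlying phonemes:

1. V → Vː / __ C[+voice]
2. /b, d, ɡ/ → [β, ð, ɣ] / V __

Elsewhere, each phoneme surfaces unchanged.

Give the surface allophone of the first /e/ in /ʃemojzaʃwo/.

Rule 1 applies to /e/ (between /ʃ/ and /m/: before a voiced consonant) → [eː].

[eː]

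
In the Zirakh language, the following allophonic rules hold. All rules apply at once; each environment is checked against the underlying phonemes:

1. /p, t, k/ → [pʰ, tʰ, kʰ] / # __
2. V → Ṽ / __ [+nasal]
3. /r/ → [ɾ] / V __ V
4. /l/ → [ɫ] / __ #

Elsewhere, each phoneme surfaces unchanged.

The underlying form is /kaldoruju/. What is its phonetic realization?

/k/ (word-initial) occurs word-initially → [kʰ] by rule 1.
/a/ (between /k/ and /l/) is in the target of rule 2 but the environment (before a nasal consonant) is not met → [a].
/l/ (between /a/ and /d/) fails the environment for rule 4, so it stays [l].
/d/ stays [d].
/o/ (between /d/ and /r/): rule 2 targets it, but not before a nasal consonant → unchanged [o].
Rule 3 applies to /r/ (between /o/ and /u/: between two vowels) → [ɾ].
/u/ — between /r/ and /j/; rule 2 does not apply here → [u].
/j/ stays [j].
/u/ (word-final) fails the environment for rule 2, so it stays [u].

[kʰaldoɾuju]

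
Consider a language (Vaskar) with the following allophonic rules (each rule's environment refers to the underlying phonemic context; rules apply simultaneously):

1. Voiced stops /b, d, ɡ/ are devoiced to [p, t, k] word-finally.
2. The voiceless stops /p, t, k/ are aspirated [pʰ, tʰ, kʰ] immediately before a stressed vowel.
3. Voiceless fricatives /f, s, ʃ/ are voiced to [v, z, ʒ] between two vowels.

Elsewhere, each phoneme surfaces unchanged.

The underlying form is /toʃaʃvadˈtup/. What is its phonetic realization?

/t/ (word-initial): rule 2 targets it, but not immediately before a stressed vowel → unchanged [t].
/ʃ/ (between /o/ and /a/) occurs between two vowels → [ʒ] by rule 3.
/ʃ/ (between /a/ and /v/): rule 3 targets it, but not between two vowels → unchanged [ʃ].
/d/ (between /a/ and /t/) is in the target of rule 1 but the environment (word-finally) is not met → [d].
/t/ (between /d/ and /u/): immediately before a stressed vowel, so rule 2 applies → [tʰ].
/p/ (word-final) fails the environment for rule 2, so it stays [p].

[toʒaʃvadˈtʰup]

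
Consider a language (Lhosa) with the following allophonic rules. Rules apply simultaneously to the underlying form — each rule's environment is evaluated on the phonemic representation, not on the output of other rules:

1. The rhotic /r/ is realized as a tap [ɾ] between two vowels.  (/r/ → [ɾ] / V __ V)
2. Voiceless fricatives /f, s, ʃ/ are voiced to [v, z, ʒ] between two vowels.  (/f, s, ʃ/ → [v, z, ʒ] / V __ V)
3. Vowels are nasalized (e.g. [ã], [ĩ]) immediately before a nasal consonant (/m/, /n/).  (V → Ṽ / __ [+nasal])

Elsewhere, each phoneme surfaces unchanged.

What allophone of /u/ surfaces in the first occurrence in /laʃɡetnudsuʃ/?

/u/ — between /n/ and /d/; rule 3 does not apply here → [u].

[u]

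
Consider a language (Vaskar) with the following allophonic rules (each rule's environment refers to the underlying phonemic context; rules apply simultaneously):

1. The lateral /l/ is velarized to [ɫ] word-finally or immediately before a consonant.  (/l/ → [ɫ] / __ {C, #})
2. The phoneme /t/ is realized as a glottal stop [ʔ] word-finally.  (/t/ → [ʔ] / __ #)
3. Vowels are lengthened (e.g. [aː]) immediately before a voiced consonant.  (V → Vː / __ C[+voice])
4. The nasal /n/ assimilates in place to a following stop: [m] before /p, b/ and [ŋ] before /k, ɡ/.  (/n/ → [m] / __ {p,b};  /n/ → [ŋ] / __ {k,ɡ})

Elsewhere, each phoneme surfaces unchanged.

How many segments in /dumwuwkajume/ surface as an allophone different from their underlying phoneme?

Segments that undergo a rule: /u/ → [uː] (rule 3); /u/ → [uː] (rule 3); /a/ → [aː] (rule 3); /u/ → [uː] (rule 3).
All other segments surface unchanged.

4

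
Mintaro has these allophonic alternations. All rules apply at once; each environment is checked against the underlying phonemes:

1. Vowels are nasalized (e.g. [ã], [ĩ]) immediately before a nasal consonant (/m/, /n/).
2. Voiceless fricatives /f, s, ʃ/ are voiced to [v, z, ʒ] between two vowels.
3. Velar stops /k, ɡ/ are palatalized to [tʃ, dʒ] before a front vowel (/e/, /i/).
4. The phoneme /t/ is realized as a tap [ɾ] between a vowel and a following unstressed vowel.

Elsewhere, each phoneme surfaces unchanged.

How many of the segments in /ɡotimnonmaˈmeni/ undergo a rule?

5

Segments that undergo a rule: /t/ → [ɾ] (rule 4); /i/ → [ĩ] (rule 1); /o/ → [õ] (rule 1); /a/ → [ã] (rule 1); /e/ → [ẽ] (rule 1).
All other segments surface unchanged.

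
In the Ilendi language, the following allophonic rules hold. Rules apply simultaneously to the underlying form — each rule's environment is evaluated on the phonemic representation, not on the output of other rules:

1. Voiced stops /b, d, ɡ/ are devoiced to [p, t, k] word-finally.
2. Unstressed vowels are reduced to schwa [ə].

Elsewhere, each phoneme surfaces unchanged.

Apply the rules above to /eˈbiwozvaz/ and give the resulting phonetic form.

[əˈbiwəzvəz]

/e/ — word-initial, in an unstressed syllable — surfaces as [ə] (rule 2).
/b/ (between /e/ and /i/) fails the environment for rule 1, so it stays [b].
/i/ (between /b/ and /w/) fails the environment for rule 2, so it stays [i].
/o/ — between /w/ and /z/, in an unstressed syllable — surfaces as [ə] (rule 2).
/a/ (between /v/ and /z/) occurs in an unstressed syllable → [ə] by rule 2.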